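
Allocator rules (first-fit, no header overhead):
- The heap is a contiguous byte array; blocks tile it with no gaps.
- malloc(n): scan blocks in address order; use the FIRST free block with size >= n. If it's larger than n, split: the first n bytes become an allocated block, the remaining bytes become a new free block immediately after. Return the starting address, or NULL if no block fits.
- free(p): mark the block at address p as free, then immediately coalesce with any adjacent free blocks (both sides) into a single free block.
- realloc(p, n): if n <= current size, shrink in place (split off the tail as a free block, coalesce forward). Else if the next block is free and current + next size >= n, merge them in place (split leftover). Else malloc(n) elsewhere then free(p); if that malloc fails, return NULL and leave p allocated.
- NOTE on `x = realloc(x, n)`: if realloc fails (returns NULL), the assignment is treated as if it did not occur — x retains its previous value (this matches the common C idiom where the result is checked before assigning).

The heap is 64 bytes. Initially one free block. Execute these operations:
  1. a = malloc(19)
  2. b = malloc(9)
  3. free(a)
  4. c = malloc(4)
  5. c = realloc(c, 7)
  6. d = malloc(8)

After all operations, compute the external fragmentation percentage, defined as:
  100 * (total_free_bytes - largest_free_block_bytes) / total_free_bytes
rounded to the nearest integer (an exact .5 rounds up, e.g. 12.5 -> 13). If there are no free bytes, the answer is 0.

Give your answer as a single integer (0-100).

Answer: 10

Derivation:
Op 1: a = malloc(19) -> a = 0; heap: [0-18 ALLOC][19-63 FREE]
Op 2: b = malloc(9) -> b = 19; heap: [0-18 ALLOC][19-27 ALLOC][28-63 FREE]
Op 3: free(a) -> (freed a); heap: [0-18 FREE][19-27 ALLOC][28-63 FREE]
Op 4: c = malloc(4) -> c = 0; heap: [0-3 ALLOC][4-18 FREE][19-27 ALLOC][28-63 FREE]
Op 5: c = realloc(c, 7) -> c = 0; heap: [0-6 ALLOC][7-18 FREE][19-27 ALLOC][28-63 FREE]
Op 6: d = malloc(8) -> d = 7; heap: [0-6 ALLOC][7-14 ALLOC][15-18 FREE][19-27 ALLOC][28-63 FREE]
Free blocks: [4 36] total_free=40 largest=36 -> 100*(40-36)/40 = 400/40 = 10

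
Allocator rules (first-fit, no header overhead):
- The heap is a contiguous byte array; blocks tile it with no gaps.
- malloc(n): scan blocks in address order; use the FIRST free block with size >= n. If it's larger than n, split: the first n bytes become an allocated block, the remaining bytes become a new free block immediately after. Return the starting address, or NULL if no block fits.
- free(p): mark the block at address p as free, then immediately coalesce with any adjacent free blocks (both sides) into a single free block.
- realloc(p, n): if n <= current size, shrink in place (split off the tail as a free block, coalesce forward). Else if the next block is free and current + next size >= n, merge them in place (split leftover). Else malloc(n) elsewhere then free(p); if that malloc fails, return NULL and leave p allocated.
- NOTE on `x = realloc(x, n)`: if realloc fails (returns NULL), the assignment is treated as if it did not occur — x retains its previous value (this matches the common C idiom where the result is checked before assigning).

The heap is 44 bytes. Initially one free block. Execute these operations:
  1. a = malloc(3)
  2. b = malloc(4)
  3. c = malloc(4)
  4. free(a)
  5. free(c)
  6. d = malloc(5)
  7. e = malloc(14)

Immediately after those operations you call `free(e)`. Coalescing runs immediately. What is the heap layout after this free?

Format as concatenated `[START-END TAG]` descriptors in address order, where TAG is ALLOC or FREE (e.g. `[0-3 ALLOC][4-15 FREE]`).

Op 1: a = malloc(3) -> a = 0; heap: [0-2 ALLOC][3-43 FREE]
Op 2: b = malloc(4) -> b = 3; heap: [0-2 ALLOC][3-6 ALLOC][7-43 FREE]
Op 3: c = malloc(4) -> c = 7; heap: [0-2 ALLOC][3-6 ALLOC][7-10 ALLOC][11-43 FREE]
Op 4: free(a) -> (freed a); heap: [0-2 FREE][3-6 ALLOC][7-10 ALLOC][11-43 FREE]
Op 5: free(c) -> (freed c); heap: [0-2 FREE][3-6 ALLOC][7-43 FREE]
Op 6: d = malloc(5) -> d = 7; heap: [0-2 FREE][3-6 ALLOC][7-11 ALLOC][12-43 FREE]
Op 7: e = malloc(14) -> e = 12; heap: [0-2 FREE][3-6 ALLOC][7-11 ALLOC][12-25 ALLOC][26-43 FREE]
free(e): e = 12 -> block [12-25 ALLOC]; mark free, coalesce with adjacent free neighbors -> [0-2 FREE][3-6 ALLOC][7-11 ALLOC][12-43 FREE]

Answer: [0-2 FREE][3-6 ALLOC][7-11 ALLOC][12-43 FREE]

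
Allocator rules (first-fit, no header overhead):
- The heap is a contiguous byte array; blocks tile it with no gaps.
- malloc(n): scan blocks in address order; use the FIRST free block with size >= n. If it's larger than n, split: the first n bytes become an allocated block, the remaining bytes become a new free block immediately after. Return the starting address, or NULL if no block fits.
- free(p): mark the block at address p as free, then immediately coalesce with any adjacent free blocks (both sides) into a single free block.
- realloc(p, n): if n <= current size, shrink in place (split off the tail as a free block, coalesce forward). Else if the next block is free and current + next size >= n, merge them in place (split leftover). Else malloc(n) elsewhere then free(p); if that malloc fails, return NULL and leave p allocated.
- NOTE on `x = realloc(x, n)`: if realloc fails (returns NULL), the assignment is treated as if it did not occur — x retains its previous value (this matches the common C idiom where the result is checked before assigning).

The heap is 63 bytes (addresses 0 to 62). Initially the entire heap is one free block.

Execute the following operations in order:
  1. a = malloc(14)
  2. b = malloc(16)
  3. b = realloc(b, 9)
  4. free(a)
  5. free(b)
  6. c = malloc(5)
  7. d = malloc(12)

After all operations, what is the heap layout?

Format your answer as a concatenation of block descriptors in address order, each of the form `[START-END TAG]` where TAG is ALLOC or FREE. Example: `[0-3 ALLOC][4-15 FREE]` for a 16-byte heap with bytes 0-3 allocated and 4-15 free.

Op 1: a = malloc(14) -> a = 0; heap: [0-13 ALLOC][14-62 FREE]
Op 2: b = malloc(16) -> b = 14; heap: [0-13 ALLOC][14-29 ALLOC][30-62 FREE]
Op 3: b = realloc(b, 9) -> b = 14; heap: [0-13 ALLOC][14-22 ALLOC][23-62 FREE]
Op 4: free(a) -> (freed a); heap: [0-13 FREE][14-22 ALLOC][23-62 FREE]
Op 5: free(b) -> (freed b); heap: [0-62 FREE]
Op 6: c = malloc(5) -> c = 0; heap: [0-4 ALLOC][5-62 FREE]
Op 7: d = malloc(12) -> d = 5; heap: [0-4 ALLOC][5-16 ALLOC][17-62 FREE]

Answer: [0-4 ALLOC][5-16 ALLOC][17-62 FREE]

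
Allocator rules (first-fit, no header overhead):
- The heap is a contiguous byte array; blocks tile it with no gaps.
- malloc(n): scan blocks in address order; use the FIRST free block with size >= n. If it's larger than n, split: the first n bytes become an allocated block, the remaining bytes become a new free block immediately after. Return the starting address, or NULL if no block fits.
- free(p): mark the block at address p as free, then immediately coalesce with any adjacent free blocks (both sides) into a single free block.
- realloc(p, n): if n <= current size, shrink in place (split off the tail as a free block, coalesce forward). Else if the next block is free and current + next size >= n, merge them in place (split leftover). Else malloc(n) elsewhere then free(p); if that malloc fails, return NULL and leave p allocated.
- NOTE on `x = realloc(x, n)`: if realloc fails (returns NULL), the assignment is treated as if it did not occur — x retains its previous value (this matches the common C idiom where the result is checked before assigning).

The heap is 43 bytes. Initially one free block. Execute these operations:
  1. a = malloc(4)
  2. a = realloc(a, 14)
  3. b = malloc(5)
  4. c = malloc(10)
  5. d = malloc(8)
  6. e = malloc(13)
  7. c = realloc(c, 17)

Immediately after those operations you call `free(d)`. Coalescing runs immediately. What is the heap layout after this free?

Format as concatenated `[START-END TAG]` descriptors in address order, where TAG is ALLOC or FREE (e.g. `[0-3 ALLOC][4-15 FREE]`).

Op 1: a = malloc(4) -> a = 0; heap: [0-3 ALLOC][4-42 FREE]
Op 2: a = realloc(a, 14) -> a = 0; heap: [0-13 ALLOC][14-42 FREE]
Op 3: b = malloc(5) -> b = 14; heap: [0-13 ALLOC][14-18 ALLOC][19-42 FREE]
Op 4: c = malloc(10) -> c = 19; heap: [0-13 ALLOC][14-18 ALLOC][19-28 ALLOC][29-42 FREE]
Op 5: d = malloc(8) -> d = 29; heap: [0-13 ALLOC][14-18 ALLOC][19-28 ALLOC][29-36 ALLOC][37-42 FREE]
Op 6: e = malloc(13) -> e = NULL; heap: [0-13 ALLOC][14-18 ALLOC][19-28 ALLOC][29-36 ALLOC][37-42 FREE]
Op 7: c = realloc(c, 17) -> NULL (c unchanged); heap: [0-13 ALLOC][14-18 ALLOC][19-28 ALLOC][29-36 ALLOC][37-42 FREE]
free(d): d = 29 -> block [29-36 ALLOC]; mark free, coalesce with adjacent free neighbors -> [0-13 ALLOC][14-18 ALLOC][19-28 ALLOC][29-42 FREE]

Answer: [0-13 ALLOC][14-18 ALLOC][19-28 ALLOC][29-42 FREE]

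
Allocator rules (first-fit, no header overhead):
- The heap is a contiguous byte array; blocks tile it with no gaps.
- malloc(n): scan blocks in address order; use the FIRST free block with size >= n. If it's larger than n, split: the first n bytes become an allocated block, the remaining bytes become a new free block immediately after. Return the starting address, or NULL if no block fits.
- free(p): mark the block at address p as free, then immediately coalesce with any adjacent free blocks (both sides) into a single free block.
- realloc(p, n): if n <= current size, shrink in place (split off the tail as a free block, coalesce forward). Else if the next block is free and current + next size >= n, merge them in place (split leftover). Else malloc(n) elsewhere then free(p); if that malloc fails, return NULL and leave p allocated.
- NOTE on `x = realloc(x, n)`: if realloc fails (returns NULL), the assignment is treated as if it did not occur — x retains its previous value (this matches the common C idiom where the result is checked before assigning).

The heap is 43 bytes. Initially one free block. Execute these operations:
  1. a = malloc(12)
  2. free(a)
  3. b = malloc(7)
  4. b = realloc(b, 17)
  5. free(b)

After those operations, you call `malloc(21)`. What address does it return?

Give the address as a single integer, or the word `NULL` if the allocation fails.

Op 1: a = malloc(12) -> a = 0; heap: [0-11 ALLOC][12-42 FREE]
Op 2: free(a) -> (freed a); heap: [0-42 FREE]
Op 3: b = malloc(7) -> b = 0; heap: [0-6 ALLOC][7-42 FREE]
Op 4: b = realloc(b, 17) -> b = 0; heap: [0-16 ALLOC][17-42 FREE]
Op 5: free(b) -> (freed b); heap: [0-42 FREE]
malloc(21): first-fit scan over [0-42 FREE] -> 0

Answer: 0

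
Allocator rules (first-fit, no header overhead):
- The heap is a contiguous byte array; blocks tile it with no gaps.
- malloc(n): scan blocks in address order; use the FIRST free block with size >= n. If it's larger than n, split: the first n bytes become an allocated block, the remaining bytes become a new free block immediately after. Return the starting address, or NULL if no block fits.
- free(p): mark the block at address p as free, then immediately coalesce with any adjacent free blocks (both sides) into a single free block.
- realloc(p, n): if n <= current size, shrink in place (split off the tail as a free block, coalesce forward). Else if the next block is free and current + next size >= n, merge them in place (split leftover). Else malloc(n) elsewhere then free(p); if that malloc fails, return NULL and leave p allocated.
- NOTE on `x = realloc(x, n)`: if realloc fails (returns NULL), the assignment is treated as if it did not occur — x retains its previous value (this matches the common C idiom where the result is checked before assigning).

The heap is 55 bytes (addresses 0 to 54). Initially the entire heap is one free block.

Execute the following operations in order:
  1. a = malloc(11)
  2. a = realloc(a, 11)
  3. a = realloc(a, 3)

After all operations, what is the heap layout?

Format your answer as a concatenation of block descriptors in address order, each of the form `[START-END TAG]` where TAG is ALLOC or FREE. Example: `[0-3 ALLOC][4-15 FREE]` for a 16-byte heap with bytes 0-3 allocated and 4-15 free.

Op 1: a = malloc(11) -> a = 0; heap: [0-10 ALLOC][11-54 FREE]
Op 2: a = realloc(a, 11) -> a = 0; heap: [0-10 ALLOC][11-54 FREE]
Op 3: a = realloc(a, 3) -> a = 0; heap: [0-2 ALLOC][3-54 FREE]

Answer: [0-2 ALLOC][3-54 FREE]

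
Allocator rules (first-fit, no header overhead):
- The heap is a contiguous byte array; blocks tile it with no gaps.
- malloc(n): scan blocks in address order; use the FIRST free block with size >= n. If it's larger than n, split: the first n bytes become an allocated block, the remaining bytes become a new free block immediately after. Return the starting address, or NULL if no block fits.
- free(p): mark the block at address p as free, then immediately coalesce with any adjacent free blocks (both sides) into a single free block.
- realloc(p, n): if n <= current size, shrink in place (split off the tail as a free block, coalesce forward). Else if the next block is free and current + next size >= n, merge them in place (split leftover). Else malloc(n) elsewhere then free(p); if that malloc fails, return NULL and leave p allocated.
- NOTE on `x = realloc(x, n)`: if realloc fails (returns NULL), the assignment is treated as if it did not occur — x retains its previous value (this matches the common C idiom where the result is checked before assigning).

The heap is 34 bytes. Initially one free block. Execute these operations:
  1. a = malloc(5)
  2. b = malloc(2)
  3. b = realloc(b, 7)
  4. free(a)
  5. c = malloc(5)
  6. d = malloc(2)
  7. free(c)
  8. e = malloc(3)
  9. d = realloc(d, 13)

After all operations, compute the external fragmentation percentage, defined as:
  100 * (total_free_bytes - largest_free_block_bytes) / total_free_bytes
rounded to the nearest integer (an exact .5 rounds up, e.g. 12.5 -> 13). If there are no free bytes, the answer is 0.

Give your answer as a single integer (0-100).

Op 1: a = malloc(5) -> a = 0; heap: [0-4 ALLOC][5-33 FREE]
Op 2: b = malloc(2) -> b = 5; heap: [0-4 ALLOC][5-6 ALLOC][7-33 FREE]
Op 3: b = realloc(b, 7) -> b = 5; heap: [0-4 ALLOC][5-11 ALLOC][12-33 FREE]
Op 4: free(a) -> (freed a); heap: [0-4 FREE][5-11 ALLOC][12-33 FREE]
Op 5: c = malloc(5) -> c = 0; heap: [0-4 ALLOC][5-11 ALLOC][12-33 FREE]
Op 6: d = malloc(2) -> d = 12; heap: [0-4 ALLOC][5-11 ALLOC][12-13 ALLOC][14-33 FREE]
Op 7: free(c) -> (freed c); heap: [0-4 FREE][5-11 ALLOC][12-13 ALLOC][14-33 FREE]
Op 8: e = malloc(3) -> e = 0; heap: [0-2 ALLOC][3-4 FREE][5-11 ALLOC][12-13 ALLOC][14-33 FREE]
Op 9: d = realloc(d, 13) -> d = 12; heap: [0-2 ALLOC][3-4 FREE][5-11 ALLOC][12-24 ALLOC][25-33 FREE]
Free blocks: [2 9] total_free=11 largest=9 -> 100*(11-9)/11 = 200/11 ≈ 18.182 -> rounds to 18

Answer: 18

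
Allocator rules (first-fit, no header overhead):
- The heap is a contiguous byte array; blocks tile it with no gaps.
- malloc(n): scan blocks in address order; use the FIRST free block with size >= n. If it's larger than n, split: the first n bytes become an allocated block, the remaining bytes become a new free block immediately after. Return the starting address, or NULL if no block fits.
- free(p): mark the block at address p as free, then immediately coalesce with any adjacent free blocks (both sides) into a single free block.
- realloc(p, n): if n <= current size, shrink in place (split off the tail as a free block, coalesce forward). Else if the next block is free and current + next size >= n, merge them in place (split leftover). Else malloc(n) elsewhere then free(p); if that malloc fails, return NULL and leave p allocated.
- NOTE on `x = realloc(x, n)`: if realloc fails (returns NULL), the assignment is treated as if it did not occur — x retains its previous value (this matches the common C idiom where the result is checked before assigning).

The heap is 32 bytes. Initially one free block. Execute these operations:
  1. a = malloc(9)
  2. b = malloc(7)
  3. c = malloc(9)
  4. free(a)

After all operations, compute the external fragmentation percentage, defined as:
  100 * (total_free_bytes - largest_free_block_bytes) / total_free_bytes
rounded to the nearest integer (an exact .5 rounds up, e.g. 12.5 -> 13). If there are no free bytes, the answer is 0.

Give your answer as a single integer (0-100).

Answer: 44

Derivation:
Op 1: a = malloc(9) -> a = 0; heap: [0-8 ALLOC][9-31 FREE]
Op 2: b = malloc(7) -> b = 9; heap: [0-8 ALLOC][9-15 ALLOC][16-31 FREE]
Op 3: c = malloc(9) -> c = 16; heap: [0-8 ALLOC][9-15 ALLOC][16-24 ALLOC][25-31 FREE]
Op 4: free(a) -> (freed a); heap: [0-8 FREE][9-15 ALLOC][16-24 ALLOC][25-31 FREE]
Free blocks: [9 7] total_free=16 largest=9 -> 100*(16-9)/16 = 700/16 = 43.75 -> rounds to 44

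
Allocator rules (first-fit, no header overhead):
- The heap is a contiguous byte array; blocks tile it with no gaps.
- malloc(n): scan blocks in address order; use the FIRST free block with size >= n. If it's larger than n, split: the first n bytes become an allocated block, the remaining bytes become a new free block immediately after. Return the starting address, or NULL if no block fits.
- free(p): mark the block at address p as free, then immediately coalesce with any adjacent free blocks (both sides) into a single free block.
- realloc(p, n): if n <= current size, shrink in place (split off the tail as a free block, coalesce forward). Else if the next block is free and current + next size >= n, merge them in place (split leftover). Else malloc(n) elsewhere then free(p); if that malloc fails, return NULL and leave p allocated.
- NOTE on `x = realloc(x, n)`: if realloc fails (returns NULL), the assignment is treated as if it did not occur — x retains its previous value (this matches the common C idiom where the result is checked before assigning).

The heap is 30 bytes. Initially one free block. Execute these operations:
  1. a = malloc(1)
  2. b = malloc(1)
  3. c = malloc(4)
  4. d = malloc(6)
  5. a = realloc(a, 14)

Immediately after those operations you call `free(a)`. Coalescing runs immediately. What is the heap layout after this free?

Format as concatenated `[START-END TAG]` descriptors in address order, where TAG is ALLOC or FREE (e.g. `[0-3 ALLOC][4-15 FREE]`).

Op 1: a = malloc(1) -> a = 0; heap: [0-0 ALLOC][1-29 FREE]
Op 2: b = malloc(1) -> b = 1; heap: [0-0 ALLOC][1-1 ALLOC][2-29 FREE]
Op 3: c = malloc(4) -> c = 2; heap: [0-0 ALLOC][1-1 ALLOC][2-5 ALLOC][6-29 FREE]
Op 4: d = malloc(6) -> d = 6; heap: [0-0 ALLOC][1-1 ALLOC][2-5 ALLOC][6-11 ALLOC][12-29 FREE]
Op 5: a = realloc(a, 14) -> a = 12; heap: [0-0 FREE][1-1 ALLOC][2-5 ALLOC][6-11 ALLOC][12-25 ALLOC][26-29 FREE]
free(a): a = 12 -> block [12-25 ALLOC]; mark free, coalesce with adjacent free neighbors -> [0-0 FREE][1-1 ALLOC][2-5 ALLOC][6-11 ALLOC][12-29 FREE]

Answer: [0-0 FREE][1-1 ALLOC][2-5 ALLOC][6-11 ALLOC][12-29 FREE]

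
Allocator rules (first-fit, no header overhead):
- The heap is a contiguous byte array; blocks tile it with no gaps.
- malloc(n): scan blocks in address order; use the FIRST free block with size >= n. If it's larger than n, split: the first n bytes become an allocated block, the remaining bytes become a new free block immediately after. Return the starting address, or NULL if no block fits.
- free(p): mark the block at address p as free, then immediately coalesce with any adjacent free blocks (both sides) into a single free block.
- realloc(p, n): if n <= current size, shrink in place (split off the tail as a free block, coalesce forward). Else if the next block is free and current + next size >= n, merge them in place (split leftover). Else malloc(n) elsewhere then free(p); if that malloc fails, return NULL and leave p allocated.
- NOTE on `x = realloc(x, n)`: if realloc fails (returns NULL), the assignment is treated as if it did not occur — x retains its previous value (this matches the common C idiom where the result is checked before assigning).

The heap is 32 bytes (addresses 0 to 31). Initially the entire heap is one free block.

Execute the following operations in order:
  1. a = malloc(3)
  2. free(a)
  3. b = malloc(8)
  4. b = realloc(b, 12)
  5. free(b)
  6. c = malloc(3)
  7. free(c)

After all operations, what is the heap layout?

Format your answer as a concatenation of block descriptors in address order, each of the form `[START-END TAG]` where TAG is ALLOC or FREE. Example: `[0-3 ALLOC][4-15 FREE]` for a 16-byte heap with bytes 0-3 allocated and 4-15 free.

Op 1: a = malloc(3) -> a = 0; heap: [0-2 ALLOC][3-31 FREE]
Op 2: free(a) -> (freed a); heap: [0-31 FREE]
Op 3: b = malloc(8) -> b = 0; heap: [0-7 ALLOC][8-31 FREE]
Op 4: b = realloc(b, 12) -> b = 0; heap: [0-11 ALLOC][12-31 FREE]
Op 5: free(b) -> (freed b); heap: [0-31 FREE]
Op 6: c = malloc(3) -> c = 0; heap: [0-2 ALLOC][3-31 FREE]
Op 7: free(c) -> (freed c); heap: [0-31 FREE]

Answer: [0-31 FREE]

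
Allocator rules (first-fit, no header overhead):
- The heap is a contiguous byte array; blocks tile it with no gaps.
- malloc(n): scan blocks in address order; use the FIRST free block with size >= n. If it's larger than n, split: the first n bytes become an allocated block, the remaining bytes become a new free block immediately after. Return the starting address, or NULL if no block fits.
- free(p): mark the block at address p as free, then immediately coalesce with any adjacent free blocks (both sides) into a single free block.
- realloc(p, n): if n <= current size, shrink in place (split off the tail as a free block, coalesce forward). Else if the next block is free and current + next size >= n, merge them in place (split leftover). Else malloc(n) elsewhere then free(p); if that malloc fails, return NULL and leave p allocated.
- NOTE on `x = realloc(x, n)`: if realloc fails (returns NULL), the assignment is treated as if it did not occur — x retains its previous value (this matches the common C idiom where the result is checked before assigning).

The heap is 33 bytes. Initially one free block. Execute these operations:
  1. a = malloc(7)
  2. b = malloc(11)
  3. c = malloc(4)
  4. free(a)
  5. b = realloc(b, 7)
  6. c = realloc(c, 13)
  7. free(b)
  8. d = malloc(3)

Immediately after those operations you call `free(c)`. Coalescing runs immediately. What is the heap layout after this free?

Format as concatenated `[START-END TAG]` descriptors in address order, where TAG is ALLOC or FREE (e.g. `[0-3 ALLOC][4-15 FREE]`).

Answer: [0-2 ALLOC][3-32 FREE]

Derivation:
Op 1: a = malloc(7) -> a = 0; heap: [0-6 ALLOC][7-32 FREE]
Op 2: b = malloc(11) -> b = 7; heap: [0-6 ALLOC][7-17 ALLOC][18-32 FREE]
Op 3: c = malloc(4) -> c = 18; heap: [0-6 ALLOC][7-17 ALLOC][18-21 ALLOC][22-32 FREE]
Op 4: free(a) -> (freed a); heap: [0-6 FREE][7-17 ALLOC][18-21 ALLOC][22-32 FREE]
Op 5: b = realloc(b, 7) -> b = 7; heap: [0-6 FREE][7-13 ALLOC][14-17 FREE][18-21 ALLOC][22-32 FREE]
Op 6: c = realloc(c, 13) -> c = 18; heap: [0-6 FREE][7-13 ALLOC][14-17 FREE][18-30 ALLOC][31-32 FREE]
Op 7: free(b) -> (freed b); heap: [0-17 FREE][18-30 ALLOC][31-32 FREE]
Op 8: d = malloc(3) -> d = 0; heap: [0-2 ALLOC][3-17 FREE][18-30 ALLOC][31-32 FREE]
free(c): c = 18 -> block [18-30 ALLOC]; mark free, coalesce with adjacent free neighbors -> [0-2 ALLOC][3-32 FREE]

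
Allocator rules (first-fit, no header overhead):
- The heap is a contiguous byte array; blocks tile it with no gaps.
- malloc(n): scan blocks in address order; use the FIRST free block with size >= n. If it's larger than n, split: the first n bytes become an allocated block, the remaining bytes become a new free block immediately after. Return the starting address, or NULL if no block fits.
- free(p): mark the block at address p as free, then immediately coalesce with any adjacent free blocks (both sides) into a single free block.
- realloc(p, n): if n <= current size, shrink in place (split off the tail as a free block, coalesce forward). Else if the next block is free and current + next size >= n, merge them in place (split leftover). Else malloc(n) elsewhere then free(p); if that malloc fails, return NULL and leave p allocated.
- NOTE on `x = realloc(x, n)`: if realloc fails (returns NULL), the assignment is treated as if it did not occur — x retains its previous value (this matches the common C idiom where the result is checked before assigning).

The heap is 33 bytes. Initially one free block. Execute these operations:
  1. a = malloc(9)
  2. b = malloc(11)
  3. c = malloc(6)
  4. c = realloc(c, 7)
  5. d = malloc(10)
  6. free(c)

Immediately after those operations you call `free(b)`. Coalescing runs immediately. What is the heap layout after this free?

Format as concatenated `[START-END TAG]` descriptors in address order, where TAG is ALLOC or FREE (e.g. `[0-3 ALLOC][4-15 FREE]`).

Answer: [0-8 ALLOC][9-32 FREE]

Derivation:
Op 1: a = malloc(9) -> a = 0; heap: [0-8 ALLOC][9-32 FREE]
Op 2: b = malloc(11) -> b = 9; heap: [0-8 ALLOC][9-19 ALLOC][20-32 FREE]
Op 3: c = malloc(6) -> c = 20; heap: [0-8 ALLOC][9-19 ALLOC][20-25 ALLOC][26-32 FREE]
Op 4: c = realloc(c, 7) -> c = 20; heap: [0-8 ALLOC][9-19 ALLOC][20-26 ALLOC][27-32 FREE]
Op 5: d = malloc(10) -> d = NULL; heap: [0-8 ALLOC][9-19 ALLOC][20-26 ALLOC][27-32 FREE]
Op 6: free(c) -> (freed c); heap: [0-8 ALLOC][9-19 ALLOC][20-32 FREE]
free(b): b = 9 -> block [9-19 ALLOC]; mark free, coalesce with adjacent free neighbors -> [0-8 ALLOC][9-32 FREE]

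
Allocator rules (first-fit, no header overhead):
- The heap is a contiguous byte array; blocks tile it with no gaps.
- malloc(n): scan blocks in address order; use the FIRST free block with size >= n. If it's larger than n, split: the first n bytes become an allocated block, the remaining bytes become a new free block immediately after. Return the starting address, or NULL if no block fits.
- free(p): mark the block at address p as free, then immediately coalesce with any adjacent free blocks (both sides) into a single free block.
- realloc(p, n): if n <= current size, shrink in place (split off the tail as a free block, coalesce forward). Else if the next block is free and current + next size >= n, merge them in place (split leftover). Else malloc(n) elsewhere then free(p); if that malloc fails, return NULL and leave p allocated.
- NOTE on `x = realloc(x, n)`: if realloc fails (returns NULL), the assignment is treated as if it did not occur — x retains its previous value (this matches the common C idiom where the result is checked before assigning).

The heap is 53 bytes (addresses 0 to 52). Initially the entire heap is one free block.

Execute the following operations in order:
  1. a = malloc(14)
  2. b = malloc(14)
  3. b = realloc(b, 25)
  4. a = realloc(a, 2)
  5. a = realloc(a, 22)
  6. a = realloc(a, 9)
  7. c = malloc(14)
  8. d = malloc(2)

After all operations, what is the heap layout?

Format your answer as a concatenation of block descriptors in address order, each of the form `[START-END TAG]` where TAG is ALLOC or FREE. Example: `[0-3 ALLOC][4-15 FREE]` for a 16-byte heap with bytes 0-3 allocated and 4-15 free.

Answer: [0-8 ALLOC][9-10 ALLOC][11-13 FREE][14-38 ALLOC][39-52 ALLOC]

Derivation:
Op 1: a = malloc(14) -> a = 0; heap: [0-13 ALLOC][14-52 FREE]
Op 2: b = malloc(14) -> b = 14; heap: [0-13 ALLOC][14-27 ALLOC][28-52 FREE]
Op 3: b = realloc(b, 25) -> b = 14; heap: [0-13 ALLOC][14-38 ALLOC][39-52 FREE]
Op 4: a = realloc(a, 2) -> a = 0; heap: [0-1 ALLOC][2-13 FREE][14-38 ALLOC][39-52 FREE]
Op 5: a = realloc(a, 22) -> NULL (a unchanged); heap: [0-1 ALLOC][2-13 FREE][14-38 ALLOC][39-52 FREE]
Op 6: a = realloc(a, 9) -> a = 0; heap: [0-8 ALLOC][9-13 FREE][14-38 ALLOC][39-52 FREE]
Op 7: c = malloc(14) -> c = 39; heap: [0-8 ALLOC][9-13 FREE][14-38 ALLOC][39-52 ALLOC]
Op 8: d = malloc(2) -> d = 9; heap: [0-8 ALLOC][9-10 ALLOC][11-13 FREE][14-38 ALLOC][39-52 ALLOC]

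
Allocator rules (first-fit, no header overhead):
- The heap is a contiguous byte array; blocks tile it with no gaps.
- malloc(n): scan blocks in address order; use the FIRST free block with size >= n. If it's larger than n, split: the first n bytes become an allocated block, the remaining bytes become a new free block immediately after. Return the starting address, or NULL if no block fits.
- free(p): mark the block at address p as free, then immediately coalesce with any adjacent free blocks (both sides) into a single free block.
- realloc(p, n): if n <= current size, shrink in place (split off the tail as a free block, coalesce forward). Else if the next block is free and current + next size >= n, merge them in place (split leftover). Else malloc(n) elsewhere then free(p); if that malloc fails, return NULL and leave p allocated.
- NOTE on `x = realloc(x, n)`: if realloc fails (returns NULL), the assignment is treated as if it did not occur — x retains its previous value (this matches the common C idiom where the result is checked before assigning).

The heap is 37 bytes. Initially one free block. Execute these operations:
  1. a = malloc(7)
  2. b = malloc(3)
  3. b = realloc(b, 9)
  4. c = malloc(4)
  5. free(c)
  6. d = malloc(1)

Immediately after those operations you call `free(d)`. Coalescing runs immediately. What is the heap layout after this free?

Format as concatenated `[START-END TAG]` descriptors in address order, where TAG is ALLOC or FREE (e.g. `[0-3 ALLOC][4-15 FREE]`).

Answer: [0-6 ALLOC][7-15 ALLOC][16-36 FREE]

Derivation:
Op 1: a = malloc(7) -> a = 0; heap: [0-6 ALLOC][7-36 FREE]
Op 2: b = malloc(3) -> b = 7; heap: [0-6 ALLOC][7-9 ALLOC][10-36 FREE]
Op 3: b = realloc(b, 9) -> b = 7; heap: [0-6 ALLOC][7-15 ALLOC][16-36 FREE]
Op 4: c = malloc(4) -> c = 16; heap: [0-6 ALLOC][7-15 ALLOC][16-19 ALLOC][20-36 FREE]
Op 5: free(c) -> (freed c); heap: [0-6 ALLOC][7-15 ALLOC][16-36 FREE]
Op 6: d = malloc(1) -> d = 16; heap: [0-6 ALLOC][7-15 ALLOC][16-16 ALLOC][17-36 FREE]
free(d): d = 16 -> block [16-16 ALLOC]; mark free, coalesce with adjacent free neighbors -> [0-6 ALLOC][7-15 ALLOC][16-36 FREE]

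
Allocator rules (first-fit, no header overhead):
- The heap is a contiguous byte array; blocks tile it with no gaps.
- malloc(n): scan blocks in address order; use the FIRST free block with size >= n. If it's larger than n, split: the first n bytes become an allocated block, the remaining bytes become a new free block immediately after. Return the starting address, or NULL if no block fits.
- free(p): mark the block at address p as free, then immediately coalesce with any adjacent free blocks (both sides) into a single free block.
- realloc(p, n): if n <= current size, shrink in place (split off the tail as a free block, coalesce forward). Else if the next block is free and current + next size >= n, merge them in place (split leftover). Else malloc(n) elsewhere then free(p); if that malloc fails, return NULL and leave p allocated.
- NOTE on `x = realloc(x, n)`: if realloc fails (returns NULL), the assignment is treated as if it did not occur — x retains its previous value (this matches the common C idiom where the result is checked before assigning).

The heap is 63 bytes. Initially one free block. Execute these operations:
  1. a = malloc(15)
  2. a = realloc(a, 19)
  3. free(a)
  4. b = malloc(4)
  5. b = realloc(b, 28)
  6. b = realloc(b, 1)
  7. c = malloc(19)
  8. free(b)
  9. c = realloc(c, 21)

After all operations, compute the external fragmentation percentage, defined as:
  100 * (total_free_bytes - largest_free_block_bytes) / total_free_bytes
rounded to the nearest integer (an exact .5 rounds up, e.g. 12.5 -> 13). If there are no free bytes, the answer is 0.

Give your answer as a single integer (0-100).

Answer: 2

Derivation:
Op 1: a = malloc(15) -> a = 0; heap: [0-14 ALLOC][15-62 FREE]
Op 2: a = realloc(a, 19) -> a = 0; heap: [0-18 ALLOC][19-62 FREE]
Op 3: free(a) -> (freed a); heap: [0-62 FREE]
Op 4: b = malloc(4) -> b = 0; heap: [0-3 ALLOC][4-62 FREE]
Op 5: b = realloc(b, 28) -> b = 0; heap: [0-27 ALLOC][28-62 FREE]
Op 6: b = realloc(b, 1) -> b = 0; heap: [0-0 ALLOC][1-62 FREE]
Op 7: c = malloc(19) -> c = 1; heap: [0-0 ALLOC][1-19 ALLOC][20-62 FREE]
Op 8: free(b) -> (freed b); heap: [0-0 FREE][1-19 ALLOC][20-62 FREE]
Op 9: c = realloc(c, 21) -> c = 1; heap: [0-0 FREE][1-21 ALLOC][22-62 FREE]
Free blocks: [1 41] total_free=42 largest=41 -> 100*(42-41)/42 = 100/42 ≈ 2.381 -> rounds to 2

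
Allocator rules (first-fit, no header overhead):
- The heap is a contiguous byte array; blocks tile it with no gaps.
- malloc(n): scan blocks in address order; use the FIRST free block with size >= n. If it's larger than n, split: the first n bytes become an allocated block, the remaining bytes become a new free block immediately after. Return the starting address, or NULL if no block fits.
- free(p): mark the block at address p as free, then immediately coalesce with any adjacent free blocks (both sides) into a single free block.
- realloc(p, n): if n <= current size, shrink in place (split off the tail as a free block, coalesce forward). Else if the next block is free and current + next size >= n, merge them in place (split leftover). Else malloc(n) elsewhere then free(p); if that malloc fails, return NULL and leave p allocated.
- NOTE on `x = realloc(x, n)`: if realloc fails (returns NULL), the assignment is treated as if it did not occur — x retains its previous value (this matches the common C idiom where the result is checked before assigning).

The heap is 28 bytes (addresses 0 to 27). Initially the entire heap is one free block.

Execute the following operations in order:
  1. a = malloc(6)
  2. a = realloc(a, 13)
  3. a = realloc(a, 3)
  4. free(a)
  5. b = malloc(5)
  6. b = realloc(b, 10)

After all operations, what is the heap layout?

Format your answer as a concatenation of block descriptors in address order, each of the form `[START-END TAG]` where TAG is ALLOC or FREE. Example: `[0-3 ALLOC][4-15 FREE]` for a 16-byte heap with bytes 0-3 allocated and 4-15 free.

Answer: [0-9 ALLOC][10-27 FREE]

Derivation:
Op 1: a = malloc(6) -> a = 0; heap: [0-5 ALLOC][6-27 FREE]
Op 2: a = realloc(a, 13) -> a = 0; heap: [0-12 ALLOC][13-27 FREE]
Op 3: a = realloc(a, 3) -> a = 0; heap: [0-2 ALLOC][3-27 FREE]
Op 4: free(a) -> (freed a); heap: [0-27 FREE]
Op 5: b = malloc(5) -> b = 0; heap: [0-4 ALLOC][5-27 FREE]
Op 6: b = realloc(b, 10) -> b = 0; heap: [0-9 ALLOC][10-27 FREE]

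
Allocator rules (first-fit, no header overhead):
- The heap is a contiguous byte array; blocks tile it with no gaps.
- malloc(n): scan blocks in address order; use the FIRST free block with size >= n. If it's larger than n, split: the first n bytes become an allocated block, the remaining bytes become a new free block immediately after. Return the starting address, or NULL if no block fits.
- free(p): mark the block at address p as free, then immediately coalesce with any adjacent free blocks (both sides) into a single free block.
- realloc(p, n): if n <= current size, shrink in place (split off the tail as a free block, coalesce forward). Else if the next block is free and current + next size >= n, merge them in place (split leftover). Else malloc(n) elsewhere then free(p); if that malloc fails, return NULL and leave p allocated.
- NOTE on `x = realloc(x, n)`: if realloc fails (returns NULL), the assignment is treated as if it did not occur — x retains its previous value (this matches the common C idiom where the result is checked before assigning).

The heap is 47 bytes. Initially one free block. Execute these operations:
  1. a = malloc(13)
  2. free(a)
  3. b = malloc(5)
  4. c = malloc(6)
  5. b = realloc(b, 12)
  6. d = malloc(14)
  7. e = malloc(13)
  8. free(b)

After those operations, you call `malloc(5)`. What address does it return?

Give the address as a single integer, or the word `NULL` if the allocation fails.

Answer: 0

Derivation:
Op 1: a = malloc(13) -> a = 0; heap: [0-12 ALLOC][13-46 FREE]
Op 2: free(a) -> (freed a); heap: [0-46 FREE]
Op 3: b = malloc(5) -> b = 0; heap: [0-4 ALLOC][5-46 FREE]
Op 4: c = malloc(6) -> c = 5; heap: [0-4 ALLOC][5-10 ALLOC][11-46 FREE]
Op 5: b = realloc(b, 12) -> b = 11; heap: [0-4 FREE][5-10 ALLOC][11-22 ALLOC][23-46 FREE]
Op 6: d = malloc(14) -> d = 23; heap: [0-4 FREE][5-10 ALLOC][11-22 ALLOC][23-36 ALLOC][37-46 FREE]
Op 7: e = malloc(13) -> e = NULL; heap: [0-4 FREE][5-10 ALLOC][11-22 ALLOC][23-36 ALLOC][37-46 FREE]
Op 8: free(b) -> (freed b); heap: [0-4 FREE][5-10 ALLOC][11-22 FREE][23-36 ALLOC][37-46 FREE]
malloc(5): first-fit scan over [0-4 FREE][5-10 ALLOC][11-22 FREE][23-36 ALLOC][37-46 FREE] -> 0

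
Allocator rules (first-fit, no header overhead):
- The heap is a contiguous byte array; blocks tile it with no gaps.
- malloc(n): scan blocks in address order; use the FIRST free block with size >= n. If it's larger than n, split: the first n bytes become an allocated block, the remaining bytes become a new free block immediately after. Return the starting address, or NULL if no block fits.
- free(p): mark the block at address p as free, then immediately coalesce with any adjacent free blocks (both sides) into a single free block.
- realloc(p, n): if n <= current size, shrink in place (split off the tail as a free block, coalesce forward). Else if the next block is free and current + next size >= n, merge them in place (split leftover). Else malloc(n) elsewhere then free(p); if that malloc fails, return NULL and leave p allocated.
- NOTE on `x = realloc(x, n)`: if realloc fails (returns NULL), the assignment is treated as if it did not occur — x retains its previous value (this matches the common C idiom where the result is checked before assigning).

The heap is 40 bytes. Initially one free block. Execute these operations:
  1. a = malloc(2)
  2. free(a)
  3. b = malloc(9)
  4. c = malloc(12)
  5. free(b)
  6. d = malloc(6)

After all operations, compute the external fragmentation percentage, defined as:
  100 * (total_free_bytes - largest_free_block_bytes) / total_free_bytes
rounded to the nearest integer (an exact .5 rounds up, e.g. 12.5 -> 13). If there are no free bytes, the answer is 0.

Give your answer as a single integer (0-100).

Answer: 14

Derivation:
Op 1: a = malloc(2) -> a = 0; heap: [0-1 ALLOC][2-39 FREE]
Op 2: free(a) -> (freed a); heap: [0-39 FREE]
Op 3: b = malloc(9) -> b = 0; heap: [0-8 ALLOC][9-39 FREE]
Op 4: c = malloc(12) -> c = 9; heap: [0-8 ALLOC][9-20 ALLOC][21-39 FREE]
Op 5: free(b) -> (freed b); heap: [0-8 FREE][9-20 ALLOC][21-39 FREE]
Op 6: d = malloc(6) -> d = 0; heap: [0-5 ALLOC][6-8 FREE][9-20 ALLOC][21-39 FREE]
Free blocks: [3 19] total_free=22 largest=19 -> 100*(22-19)/22 = 300/22 ≈ 13.636 -> rounds to 14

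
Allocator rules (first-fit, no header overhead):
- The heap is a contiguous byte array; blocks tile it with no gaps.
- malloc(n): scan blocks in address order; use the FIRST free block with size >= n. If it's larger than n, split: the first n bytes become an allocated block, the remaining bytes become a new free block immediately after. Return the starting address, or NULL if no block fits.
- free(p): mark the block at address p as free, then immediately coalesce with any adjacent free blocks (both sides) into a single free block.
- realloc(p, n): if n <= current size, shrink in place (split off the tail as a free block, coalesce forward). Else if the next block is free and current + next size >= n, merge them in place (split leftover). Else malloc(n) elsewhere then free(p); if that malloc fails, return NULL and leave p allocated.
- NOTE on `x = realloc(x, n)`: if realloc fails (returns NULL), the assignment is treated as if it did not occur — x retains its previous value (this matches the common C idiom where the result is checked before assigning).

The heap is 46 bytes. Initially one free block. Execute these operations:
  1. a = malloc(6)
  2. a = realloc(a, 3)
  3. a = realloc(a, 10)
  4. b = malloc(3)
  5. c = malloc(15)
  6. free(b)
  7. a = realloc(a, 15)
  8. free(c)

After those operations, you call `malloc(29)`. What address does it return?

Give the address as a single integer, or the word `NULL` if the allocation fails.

Op 1: a = malloc(6) -> a = 0; heap: [0-5 ALLOC][6-45 FREE]
Op 2: a = realloc(a, 3) -> a = 0; heap: [0-2 ALLOC][3-45 FREE]
Op 3: a = realloc(a, 10) -> a = 0; heap: [0-9 ALLOC][10-45 FREE]
Op 4: b = malloc(3) -> b = 10; heap: [0-9 ALLOC][10-12 ALLOC][13-45 FREE]
Op 5: c = malloc(15) -> c = 13; heap: [0-9 ALLOC][10-12 ALLOC][13-27 ALLOC][28-45 FREE]
Op 6: free(b) -> (freed b); heap: [0-9 ALLOC][10-12 FREE][13-27 ALLOC][28-45 FREE]
Op 7: a = realloc(a, 15) -> a = 28; heap: [0-12 FREE][13-27 ALLOC][28-42 ALLOC][43-45 FREE]
Op 8: free(c) -> (freed c); heap: [0-27 FREE][28-42 ALLOC][43-45 FREE]
malloc(29): first-fit scan over [0-27 FREE][28-42 ALLOC][43-45 FREE] -> NULL

Answer: NULL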